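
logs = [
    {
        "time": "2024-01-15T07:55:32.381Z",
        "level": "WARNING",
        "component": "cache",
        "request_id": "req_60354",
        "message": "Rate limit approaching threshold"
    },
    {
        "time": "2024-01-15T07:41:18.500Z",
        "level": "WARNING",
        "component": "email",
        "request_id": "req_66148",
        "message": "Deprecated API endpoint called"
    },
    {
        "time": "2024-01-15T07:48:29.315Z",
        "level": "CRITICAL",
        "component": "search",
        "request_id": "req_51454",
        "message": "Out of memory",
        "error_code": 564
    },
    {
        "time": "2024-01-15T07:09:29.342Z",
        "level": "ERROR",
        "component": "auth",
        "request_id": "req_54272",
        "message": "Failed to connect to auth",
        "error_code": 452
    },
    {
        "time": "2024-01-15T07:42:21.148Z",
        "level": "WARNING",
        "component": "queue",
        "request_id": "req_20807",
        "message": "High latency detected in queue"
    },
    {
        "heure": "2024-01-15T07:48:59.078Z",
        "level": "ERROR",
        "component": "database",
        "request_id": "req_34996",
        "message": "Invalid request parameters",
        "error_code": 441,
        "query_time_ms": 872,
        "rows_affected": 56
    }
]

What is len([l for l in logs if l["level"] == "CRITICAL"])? 1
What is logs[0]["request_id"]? "req_60354"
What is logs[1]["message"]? "Deprecated API endpoint called"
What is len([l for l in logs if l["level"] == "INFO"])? 0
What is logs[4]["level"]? "WARNING"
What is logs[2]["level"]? "CRITICAL"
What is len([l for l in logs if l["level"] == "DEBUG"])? 0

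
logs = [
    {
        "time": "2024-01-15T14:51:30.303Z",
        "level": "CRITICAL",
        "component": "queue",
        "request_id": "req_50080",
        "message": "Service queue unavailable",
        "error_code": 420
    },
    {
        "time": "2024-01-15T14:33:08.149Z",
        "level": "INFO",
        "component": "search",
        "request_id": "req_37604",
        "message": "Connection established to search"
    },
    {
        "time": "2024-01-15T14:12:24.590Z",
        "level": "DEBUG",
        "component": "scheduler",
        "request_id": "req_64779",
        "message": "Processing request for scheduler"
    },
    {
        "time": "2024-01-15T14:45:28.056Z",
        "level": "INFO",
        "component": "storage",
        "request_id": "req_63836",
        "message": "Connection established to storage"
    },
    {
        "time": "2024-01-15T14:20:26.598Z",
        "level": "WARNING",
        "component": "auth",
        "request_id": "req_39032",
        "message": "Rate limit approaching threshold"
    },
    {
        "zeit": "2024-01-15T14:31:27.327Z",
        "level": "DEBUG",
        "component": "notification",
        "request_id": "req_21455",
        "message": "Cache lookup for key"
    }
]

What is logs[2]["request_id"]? "req_64779"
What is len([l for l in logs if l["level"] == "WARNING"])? 1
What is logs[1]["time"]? "2024-01-15T14:33:08.149Z"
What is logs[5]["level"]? "DEBUG"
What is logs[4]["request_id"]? "req_39032"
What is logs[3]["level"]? "INFO"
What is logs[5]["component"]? "notification"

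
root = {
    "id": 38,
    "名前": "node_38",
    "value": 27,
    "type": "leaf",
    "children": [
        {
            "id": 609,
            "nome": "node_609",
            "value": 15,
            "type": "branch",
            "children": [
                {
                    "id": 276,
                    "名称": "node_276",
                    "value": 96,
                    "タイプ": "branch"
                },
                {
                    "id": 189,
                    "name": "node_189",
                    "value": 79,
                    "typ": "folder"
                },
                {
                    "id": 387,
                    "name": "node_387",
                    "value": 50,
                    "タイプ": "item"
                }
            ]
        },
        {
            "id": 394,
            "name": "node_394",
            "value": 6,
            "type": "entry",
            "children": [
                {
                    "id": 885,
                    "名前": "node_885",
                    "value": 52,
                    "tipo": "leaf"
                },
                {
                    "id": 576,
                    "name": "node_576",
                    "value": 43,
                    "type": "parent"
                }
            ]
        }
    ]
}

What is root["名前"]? "node_38"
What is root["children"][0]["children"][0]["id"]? 276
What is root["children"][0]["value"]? 15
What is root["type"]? "leaf"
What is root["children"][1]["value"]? 6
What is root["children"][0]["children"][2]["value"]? 50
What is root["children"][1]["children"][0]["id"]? 885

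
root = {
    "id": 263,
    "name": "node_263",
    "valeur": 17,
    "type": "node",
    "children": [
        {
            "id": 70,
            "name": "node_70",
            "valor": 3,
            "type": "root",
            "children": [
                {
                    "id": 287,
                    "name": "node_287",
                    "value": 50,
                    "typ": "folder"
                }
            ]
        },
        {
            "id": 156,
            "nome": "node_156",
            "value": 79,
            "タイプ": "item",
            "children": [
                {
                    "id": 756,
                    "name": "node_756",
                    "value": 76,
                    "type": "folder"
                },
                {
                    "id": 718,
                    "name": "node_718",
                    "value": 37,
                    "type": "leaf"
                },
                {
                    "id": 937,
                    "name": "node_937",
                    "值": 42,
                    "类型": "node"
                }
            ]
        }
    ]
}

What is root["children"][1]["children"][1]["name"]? "node_718"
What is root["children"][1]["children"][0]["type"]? "folder"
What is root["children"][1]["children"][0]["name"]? "node_756"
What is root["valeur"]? 17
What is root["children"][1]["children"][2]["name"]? "node_937"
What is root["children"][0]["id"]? 70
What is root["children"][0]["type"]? "root"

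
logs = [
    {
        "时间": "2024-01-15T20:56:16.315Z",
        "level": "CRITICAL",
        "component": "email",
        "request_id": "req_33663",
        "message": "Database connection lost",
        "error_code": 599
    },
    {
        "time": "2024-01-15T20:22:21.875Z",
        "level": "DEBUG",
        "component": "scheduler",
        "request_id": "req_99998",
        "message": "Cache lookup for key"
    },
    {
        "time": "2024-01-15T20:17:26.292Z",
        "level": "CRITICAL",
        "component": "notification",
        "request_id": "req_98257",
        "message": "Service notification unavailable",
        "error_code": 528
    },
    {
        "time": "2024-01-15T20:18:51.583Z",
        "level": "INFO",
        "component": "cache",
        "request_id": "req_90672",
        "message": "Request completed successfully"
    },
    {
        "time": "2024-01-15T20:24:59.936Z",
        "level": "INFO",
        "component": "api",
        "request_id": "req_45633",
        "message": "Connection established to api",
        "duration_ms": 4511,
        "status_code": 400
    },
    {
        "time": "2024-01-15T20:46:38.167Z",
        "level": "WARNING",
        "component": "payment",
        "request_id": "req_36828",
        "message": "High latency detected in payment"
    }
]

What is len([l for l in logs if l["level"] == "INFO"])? 2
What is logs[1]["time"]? "2024-01-15T20:22:21.875Z"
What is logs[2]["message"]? "Service notification unavailable"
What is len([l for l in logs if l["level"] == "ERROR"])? 0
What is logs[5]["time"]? "2024-01-15T20:46:38.167Z"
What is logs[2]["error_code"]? 528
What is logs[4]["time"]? "2024-01-15T20:24:59.936Z"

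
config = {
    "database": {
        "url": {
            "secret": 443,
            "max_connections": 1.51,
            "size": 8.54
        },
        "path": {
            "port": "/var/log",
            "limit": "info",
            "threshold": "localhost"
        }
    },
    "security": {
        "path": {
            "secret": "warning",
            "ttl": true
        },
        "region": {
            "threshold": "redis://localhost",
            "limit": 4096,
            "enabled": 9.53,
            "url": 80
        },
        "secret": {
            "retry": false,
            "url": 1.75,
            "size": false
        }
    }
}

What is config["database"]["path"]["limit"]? "info"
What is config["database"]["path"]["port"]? "/var/log"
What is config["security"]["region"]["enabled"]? 9.53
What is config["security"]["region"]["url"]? 80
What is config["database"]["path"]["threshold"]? "localhost"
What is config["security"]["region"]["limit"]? 4096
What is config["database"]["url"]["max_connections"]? 1.51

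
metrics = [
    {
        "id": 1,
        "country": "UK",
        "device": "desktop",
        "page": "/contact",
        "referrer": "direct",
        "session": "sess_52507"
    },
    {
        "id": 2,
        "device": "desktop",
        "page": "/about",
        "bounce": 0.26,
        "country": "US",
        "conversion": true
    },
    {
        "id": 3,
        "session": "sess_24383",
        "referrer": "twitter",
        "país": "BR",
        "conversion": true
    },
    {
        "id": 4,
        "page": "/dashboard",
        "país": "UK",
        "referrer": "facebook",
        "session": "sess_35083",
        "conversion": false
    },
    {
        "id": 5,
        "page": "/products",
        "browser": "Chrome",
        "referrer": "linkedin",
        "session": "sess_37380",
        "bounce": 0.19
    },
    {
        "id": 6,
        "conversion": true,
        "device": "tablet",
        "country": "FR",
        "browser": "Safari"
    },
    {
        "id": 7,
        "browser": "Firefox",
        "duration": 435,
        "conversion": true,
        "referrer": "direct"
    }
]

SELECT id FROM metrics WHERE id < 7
[1, 2, 3, 4, 5, 6]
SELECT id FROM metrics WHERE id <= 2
[1, 2]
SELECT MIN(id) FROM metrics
1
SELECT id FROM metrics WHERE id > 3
[4, 5, 6, 7]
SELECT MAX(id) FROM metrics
7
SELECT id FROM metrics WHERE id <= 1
[1]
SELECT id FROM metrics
[1, 2, 3, 4, 5, 6, 7]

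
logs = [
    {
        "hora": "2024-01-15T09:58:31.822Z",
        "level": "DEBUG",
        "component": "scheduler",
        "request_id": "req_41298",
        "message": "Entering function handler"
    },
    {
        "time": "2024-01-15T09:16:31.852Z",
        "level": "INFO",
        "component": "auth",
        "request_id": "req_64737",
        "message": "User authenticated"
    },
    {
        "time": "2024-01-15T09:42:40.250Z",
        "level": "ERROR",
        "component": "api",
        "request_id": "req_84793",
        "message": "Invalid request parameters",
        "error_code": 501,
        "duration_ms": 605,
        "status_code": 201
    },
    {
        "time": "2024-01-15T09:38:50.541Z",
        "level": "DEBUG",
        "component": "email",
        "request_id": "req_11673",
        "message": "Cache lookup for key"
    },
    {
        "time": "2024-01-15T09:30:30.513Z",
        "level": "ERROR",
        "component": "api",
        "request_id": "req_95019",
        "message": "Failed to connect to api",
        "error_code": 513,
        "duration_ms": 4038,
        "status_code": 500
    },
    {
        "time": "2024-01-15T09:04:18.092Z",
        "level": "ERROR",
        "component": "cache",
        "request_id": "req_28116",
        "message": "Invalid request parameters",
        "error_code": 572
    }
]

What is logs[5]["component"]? "cache"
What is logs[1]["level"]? "INFO"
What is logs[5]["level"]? "ERROR"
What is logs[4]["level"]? "ERROR"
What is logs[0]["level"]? "DEBUG"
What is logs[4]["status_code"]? 500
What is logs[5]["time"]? "2024-01-15T09:04:18.092Z"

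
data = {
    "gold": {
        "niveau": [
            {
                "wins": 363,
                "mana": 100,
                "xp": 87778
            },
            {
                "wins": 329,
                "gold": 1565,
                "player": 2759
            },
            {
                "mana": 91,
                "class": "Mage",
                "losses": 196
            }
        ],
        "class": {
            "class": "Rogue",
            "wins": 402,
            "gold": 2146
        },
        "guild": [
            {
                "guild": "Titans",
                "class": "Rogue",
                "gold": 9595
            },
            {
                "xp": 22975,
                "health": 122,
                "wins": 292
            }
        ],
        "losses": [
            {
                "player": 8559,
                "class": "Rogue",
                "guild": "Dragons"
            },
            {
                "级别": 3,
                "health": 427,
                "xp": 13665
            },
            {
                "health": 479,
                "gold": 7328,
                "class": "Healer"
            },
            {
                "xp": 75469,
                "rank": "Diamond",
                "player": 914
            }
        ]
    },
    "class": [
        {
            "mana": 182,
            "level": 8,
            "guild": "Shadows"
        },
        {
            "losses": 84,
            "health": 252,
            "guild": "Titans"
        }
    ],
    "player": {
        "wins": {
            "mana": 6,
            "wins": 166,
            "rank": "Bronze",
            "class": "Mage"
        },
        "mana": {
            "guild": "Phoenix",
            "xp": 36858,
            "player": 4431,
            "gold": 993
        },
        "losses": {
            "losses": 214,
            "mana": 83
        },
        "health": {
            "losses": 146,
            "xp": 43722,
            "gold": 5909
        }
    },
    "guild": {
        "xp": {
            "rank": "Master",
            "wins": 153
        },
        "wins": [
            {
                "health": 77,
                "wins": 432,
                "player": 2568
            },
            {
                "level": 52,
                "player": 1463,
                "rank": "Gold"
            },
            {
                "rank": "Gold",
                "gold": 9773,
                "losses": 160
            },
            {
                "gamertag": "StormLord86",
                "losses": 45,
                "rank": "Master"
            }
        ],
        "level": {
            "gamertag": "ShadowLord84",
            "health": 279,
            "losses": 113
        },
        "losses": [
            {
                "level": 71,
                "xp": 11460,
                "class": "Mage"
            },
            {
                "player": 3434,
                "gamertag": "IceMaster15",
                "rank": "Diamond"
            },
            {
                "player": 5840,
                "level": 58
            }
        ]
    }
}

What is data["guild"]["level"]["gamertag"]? "ShadowLord84"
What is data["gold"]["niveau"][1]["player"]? 2759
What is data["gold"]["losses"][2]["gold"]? 7328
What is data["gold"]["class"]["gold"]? 2146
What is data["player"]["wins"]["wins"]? 166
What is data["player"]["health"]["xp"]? 43722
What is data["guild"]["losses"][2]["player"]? 5840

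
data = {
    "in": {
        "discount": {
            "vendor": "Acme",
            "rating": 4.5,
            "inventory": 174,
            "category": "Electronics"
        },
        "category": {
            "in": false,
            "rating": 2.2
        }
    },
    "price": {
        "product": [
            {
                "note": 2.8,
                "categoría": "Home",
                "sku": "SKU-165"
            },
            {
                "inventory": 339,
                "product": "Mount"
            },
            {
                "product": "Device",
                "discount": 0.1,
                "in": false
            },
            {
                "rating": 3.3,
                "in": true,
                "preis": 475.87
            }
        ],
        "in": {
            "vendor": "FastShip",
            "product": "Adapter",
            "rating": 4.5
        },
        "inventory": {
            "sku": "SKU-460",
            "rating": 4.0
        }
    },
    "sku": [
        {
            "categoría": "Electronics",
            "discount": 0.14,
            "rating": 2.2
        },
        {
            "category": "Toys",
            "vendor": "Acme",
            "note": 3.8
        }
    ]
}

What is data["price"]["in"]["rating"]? 4.5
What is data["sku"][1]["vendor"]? "Acme"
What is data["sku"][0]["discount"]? 0.14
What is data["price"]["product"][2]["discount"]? 0.1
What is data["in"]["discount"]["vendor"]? "Acme"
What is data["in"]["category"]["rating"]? 2.2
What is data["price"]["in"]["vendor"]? "FastShip"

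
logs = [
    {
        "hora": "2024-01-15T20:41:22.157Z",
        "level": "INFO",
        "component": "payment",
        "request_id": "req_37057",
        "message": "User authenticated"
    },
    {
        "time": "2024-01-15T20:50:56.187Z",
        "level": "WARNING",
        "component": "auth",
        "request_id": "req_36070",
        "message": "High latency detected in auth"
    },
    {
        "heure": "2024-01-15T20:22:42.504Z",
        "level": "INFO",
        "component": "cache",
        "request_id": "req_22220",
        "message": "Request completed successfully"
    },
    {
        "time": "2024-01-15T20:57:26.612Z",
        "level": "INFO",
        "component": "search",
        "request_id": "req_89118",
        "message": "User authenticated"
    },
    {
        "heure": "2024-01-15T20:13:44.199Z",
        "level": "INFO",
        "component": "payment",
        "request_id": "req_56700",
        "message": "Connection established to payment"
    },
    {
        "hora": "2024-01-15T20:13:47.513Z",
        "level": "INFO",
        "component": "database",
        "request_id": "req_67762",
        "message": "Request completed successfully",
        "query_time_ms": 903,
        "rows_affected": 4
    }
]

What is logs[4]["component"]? "payment"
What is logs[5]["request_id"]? "req_67762"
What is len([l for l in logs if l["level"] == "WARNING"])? 1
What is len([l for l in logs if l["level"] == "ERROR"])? 0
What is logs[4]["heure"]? "2024-01-15T20:13:44.199Z"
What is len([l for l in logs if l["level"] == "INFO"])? 5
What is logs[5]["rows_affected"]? 4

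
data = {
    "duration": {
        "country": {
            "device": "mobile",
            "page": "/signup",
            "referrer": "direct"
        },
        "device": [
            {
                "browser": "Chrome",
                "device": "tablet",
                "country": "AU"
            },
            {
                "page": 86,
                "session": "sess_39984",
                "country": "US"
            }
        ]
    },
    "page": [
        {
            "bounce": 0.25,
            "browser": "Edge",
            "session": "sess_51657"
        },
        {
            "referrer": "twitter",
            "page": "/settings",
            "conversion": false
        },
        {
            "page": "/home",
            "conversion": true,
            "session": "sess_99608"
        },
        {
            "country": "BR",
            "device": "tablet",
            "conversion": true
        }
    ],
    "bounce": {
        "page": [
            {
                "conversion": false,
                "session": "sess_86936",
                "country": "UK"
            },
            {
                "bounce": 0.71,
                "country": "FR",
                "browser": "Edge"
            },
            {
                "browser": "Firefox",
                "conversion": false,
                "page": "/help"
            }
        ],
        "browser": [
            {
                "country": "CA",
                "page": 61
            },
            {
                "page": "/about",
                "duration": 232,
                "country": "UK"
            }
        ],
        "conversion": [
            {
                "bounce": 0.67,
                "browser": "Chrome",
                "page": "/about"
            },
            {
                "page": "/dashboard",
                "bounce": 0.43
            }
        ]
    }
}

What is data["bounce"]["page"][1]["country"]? "FR"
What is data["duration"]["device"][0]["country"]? "AU"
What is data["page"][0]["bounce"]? 0.25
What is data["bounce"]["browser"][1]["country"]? "UK"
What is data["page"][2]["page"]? "/home"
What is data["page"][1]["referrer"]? "twitter"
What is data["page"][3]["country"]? "BR"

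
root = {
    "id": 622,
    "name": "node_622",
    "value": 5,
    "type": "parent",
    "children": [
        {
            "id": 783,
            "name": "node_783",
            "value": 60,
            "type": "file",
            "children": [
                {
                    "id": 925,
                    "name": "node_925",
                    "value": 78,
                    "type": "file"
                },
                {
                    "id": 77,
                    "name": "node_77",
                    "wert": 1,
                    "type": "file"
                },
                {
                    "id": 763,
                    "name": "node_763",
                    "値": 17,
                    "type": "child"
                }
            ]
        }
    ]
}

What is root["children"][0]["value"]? 60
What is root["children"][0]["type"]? "file"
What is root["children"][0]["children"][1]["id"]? 77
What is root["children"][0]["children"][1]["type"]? "file"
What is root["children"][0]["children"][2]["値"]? 17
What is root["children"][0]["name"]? "node_783"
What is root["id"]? 622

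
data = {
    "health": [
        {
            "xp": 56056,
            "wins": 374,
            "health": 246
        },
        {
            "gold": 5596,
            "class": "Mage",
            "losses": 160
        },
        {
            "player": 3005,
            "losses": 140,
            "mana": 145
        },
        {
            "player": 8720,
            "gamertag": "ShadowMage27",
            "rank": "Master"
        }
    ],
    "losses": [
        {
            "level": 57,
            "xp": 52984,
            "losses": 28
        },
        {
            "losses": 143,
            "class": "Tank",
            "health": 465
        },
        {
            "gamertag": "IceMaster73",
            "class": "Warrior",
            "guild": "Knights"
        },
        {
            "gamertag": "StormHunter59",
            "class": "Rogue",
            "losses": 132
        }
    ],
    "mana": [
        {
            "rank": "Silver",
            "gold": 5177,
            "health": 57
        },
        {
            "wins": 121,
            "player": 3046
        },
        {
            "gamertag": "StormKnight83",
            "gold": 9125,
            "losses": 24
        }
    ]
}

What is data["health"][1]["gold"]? 5596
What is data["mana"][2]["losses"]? 24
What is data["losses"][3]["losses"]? 132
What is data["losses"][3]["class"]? "Rogue"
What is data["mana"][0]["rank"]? "Silver"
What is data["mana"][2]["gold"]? 9125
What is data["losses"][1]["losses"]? 143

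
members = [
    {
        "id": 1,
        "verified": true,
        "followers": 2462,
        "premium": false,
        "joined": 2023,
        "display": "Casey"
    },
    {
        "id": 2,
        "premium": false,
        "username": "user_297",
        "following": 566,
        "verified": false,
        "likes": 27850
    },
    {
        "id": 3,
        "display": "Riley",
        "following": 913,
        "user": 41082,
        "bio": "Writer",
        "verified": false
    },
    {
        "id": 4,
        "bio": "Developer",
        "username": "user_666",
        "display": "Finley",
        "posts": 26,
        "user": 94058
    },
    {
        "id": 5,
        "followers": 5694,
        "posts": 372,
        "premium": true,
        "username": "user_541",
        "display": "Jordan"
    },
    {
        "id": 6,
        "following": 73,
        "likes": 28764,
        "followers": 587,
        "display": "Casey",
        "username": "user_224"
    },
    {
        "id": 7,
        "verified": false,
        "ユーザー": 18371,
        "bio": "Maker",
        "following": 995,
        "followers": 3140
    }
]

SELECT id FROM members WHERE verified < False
[]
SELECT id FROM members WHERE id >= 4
[4, 5, 6, 7]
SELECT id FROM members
[1, 2, 3, 4, 5, 6, 7]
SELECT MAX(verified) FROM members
True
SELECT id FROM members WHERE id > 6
[7]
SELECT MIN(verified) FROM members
False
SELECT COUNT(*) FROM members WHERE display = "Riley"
1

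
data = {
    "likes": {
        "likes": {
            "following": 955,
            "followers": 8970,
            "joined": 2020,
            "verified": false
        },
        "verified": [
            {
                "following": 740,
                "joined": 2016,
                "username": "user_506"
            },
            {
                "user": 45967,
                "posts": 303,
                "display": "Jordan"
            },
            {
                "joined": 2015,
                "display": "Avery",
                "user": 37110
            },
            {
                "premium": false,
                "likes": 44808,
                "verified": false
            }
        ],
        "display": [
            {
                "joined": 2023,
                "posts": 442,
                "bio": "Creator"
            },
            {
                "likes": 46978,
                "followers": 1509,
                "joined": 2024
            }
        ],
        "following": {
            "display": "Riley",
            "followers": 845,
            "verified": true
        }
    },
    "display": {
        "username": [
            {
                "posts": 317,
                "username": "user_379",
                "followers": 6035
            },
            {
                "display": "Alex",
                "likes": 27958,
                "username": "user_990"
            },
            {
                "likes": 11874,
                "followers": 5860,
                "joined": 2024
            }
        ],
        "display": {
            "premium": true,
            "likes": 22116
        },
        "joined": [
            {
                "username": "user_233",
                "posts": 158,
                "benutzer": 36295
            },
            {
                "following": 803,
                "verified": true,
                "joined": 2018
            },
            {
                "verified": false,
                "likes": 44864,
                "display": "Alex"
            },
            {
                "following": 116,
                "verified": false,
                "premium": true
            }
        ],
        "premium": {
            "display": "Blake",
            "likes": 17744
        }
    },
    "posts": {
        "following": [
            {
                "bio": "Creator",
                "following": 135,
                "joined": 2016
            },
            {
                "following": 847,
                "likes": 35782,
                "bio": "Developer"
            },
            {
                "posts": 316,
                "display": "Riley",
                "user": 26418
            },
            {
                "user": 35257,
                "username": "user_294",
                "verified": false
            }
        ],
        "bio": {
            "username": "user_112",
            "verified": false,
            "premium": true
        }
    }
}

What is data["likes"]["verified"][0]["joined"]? 2016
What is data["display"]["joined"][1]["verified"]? True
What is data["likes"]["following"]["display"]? "Riley"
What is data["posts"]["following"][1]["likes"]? 35782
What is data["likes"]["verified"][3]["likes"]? 44808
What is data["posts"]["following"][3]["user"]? 35257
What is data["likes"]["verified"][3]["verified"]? False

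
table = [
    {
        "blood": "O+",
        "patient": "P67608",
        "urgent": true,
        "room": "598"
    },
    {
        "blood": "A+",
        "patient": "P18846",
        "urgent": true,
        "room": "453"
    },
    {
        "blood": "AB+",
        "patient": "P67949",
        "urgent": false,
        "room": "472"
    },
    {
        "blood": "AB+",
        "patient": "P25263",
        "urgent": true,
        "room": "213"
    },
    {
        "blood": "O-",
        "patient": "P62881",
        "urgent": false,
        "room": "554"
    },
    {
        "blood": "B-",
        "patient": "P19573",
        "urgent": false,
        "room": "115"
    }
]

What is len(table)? 6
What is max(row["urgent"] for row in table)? True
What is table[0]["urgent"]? True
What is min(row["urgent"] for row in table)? False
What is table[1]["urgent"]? True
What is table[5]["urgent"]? False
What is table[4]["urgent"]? False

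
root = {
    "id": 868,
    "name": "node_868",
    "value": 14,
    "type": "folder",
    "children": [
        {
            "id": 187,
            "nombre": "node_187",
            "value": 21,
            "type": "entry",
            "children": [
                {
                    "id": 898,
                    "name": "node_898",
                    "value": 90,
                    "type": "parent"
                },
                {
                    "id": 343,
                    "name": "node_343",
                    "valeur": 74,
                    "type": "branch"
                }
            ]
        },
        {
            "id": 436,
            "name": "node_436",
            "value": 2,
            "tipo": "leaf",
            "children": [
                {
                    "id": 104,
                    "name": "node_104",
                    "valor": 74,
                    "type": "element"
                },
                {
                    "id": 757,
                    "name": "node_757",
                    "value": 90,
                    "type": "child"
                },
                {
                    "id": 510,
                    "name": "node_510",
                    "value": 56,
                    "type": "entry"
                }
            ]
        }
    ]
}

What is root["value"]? 14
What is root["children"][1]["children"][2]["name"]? "node_510"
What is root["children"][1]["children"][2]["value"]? 56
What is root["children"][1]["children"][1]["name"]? "node_757"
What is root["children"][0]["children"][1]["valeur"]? 74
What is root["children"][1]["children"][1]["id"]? 757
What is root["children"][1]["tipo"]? "leaf"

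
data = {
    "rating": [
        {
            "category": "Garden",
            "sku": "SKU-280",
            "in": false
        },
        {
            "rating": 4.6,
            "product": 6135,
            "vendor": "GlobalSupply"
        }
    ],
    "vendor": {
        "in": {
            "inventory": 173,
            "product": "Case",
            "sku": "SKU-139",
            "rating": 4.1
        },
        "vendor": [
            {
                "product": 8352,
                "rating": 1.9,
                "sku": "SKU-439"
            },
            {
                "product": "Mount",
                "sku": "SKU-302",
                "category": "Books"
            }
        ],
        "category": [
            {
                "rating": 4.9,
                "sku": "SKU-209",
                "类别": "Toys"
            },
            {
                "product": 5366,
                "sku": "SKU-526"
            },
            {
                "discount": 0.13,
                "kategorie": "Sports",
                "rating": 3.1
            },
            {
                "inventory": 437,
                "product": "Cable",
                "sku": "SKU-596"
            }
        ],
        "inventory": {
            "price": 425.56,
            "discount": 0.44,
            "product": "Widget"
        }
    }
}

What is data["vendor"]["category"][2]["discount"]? 0.13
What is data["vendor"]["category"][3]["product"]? "Cable"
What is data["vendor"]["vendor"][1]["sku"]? "SKU-302"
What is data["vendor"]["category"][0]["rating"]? 4.9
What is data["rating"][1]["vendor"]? "GlobalSupply"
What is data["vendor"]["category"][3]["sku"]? "SKU-596"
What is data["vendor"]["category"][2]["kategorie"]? "Sports"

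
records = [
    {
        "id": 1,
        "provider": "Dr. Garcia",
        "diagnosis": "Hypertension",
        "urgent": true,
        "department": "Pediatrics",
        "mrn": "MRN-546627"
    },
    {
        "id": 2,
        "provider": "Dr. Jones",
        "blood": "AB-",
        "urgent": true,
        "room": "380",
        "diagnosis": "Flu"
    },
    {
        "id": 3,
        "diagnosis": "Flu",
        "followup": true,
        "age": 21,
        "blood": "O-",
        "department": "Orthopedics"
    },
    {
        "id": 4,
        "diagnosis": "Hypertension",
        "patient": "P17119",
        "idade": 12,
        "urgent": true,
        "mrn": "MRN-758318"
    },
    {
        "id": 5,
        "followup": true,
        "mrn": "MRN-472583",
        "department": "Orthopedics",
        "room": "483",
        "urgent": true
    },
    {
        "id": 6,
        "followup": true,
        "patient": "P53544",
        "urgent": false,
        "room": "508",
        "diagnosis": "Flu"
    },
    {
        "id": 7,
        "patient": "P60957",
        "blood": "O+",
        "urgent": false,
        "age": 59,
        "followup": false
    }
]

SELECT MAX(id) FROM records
7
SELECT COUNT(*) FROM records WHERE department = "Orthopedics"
2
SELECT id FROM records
[1, 2, 3, 4, 5, 6, 7]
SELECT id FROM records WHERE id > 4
[5, 6, 7]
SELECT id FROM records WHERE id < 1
[]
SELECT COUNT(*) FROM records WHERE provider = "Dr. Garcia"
1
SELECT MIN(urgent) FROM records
False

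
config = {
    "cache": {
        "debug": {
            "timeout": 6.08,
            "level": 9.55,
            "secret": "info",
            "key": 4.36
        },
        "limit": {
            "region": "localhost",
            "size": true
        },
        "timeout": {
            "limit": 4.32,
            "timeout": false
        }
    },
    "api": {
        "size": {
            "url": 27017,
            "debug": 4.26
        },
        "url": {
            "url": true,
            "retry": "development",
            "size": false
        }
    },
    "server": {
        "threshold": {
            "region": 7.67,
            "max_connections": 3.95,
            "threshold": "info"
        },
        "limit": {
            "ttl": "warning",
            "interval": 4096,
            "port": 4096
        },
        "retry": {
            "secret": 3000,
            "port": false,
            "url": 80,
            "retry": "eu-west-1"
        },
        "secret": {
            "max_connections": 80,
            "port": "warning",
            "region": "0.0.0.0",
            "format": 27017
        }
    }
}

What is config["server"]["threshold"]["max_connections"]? 3.95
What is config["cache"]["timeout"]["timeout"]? False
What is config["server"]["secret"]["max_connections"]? 80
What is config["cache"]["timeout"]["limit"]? 4.32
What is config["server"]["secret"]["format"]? 27017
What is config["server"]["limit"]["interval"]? 4096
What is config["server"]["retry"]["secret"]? 3000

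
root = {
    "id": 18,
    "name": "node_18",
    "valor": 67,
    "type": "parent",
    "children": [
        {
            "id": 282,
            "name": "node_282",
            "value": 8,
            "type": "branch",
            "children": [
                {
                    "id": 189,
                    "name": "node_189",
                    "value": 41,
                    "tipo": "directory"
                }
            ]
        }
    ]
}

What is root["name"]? "node_18"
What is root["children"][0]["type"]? "branch"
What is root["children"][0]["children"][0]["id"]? 189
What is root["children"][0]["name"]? "node_282"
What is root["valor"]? 67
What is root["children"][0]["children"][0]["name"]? "node_189"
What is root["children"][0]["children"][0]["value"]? 41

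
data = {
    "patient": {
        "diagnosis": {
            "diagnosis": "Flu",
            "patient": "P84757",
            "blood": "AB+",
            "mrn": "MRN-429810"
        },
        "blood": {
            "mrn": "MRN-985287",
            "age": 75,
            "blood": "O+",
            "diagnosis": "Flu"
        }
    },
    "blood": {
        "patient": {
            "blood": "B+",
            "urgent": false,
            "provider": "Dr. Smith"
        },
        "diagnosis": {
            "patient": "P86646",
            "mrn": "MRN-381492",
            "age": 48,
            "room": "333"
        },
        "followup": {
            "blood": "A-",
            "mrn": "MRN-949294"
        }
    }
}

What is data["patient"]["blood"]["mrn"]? "MRN-985287"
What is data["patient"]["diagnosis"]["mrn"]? "MRN-429810"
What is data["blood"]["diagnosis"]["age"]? 48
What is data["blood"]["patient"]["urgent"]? False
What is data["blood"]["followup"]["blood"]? "A-"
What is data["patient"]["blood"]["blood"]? "O+"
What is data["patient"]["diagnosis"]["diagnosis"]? "Flu"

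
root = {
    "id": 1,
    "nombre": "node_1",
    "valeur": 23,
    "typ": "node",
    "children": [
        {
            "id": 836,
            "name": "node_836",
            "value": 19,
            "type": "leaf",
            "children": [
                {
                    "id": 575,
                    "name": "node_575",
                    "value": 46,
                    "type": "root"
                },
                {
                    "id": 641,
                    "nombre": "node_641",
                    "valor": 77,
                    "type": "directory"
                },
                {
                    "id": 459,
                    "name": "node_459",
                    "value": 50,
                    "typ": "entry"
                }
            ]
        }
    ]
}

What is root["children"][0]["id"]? 836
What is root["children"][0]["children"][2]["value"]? 50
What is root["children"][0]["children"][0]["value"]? 46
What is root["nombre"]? "node_1"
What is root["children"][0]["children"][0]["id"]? 575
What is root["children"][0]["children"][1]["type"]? "directory"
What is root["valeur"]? 23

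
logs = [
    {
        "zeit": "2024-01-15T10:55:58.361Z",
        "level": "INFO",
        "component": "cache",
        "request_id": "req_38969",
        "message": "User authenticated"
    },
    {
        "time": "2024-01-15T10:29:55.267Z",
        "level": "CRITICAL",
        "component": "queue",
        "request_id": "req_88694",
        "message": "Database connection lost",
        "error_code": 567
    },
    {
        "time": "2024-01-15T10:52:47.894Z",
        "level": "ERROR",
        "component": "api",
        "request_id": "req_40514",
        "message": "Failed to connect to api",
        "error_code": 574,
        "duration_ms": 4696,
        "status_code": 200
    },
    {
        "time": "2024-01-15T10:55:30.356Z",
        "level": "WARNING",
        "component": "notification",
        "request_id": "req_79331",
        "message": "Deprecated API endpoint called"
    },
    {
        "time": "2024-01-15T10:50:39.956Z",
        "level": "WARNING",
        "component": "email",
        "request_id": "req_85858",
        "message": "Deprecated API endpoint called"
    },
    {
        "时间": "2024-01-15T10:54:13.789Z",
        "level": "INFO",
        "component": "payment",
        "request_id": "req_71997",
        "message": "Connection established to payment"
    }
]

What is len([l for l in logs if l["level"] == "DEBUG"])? 0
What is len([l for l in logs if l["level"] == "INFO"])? 2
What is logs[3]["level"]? "WARNING"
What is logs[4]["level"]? "WARNING"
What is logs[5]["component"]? "payment"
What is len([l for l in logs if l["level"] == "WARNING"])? 2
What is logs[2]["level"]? "ERROR"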